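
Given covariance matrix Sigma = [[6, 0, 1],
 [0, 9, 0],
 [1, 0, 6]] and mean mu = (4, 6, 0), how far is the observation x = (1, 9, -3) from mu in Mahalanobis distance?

Step 1 — centre the observation: (x - mu) = (-3, 3, -3).

Step 2 — invert Sigma (cofactor / det for 3×3, or solve directly):
  Sigma^{-1} = [[0.1714, 0, -0.0286],
 [0, 0.1111, 0],
 [-0.0286, 0, 0.1714]].

Step 3 — form the quadratic (x - mu)^T · Sigma^{-1} · (x - mu):
  Sigma^{-1} · (x - mu) = (-0.4286, 0.3333, -0.4286).
  (x - mu)^T · [Sigma^{-1} · (x - mu)] = (-3)·(-0.4286) + (3)·(0.3333) + (-3)·(-0.4286) = 3.5714.

Step 4 — take square root: d = √(3.5714) ≈ 1.8898.

d(x, mu) = √(3.5714) ≈ 1.8898


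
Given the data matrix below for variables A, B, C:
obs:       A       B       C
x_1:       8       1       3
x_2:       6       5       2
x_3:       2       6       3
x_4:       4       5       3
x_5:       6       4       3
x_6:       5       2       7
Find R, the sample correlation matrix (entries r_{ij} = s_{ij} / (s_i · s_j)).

Step 1 — column means:
  mean(A) = (8 + 6 + 2 + 4 + 6 + 5) / 6 = 31/6 = 5.1667
  mean(B) = (1 + 5 + 6 + 5 + 4 + 2) / 6 = 23/6 = 3.8333
  mean(C) = (3 + 2 + 3 + 3 + 3 + 7) / 6 = 21/6 = 3.5

Step 2 — sample variances and covariances s[i,j] = (1/(n-1)) · Σ_k (x_{k,i} - mean_i) · (x_{k,j} - mean_j), with n-1 = 5:
  s[A,A] = ((2.8333)·(2.8333) + (0.8333)·(0.8333) + (-3.1667)·(-3.1667) + (-1.1667)·(-1.1667) + (0.8333)·(0.8333) + (-0.1667)·(-0.1667)) / 5 = 20.8333/5 = 4.1667
  s[A,B] = ((2.8333)·(-2.8333) + (0.8333)·(1.1667) + (-3.1667)·(2.1667) + (-1.1667)·(1.1667) + (0.8333)·(0.1667) + (-0.1667)·(-1.8333)) / 5 = -14.8333/5 = -2.9667
  s[A,C] = ((2.8333)·(-0.5) + (0.8333)·(-1.5) + (-3.1667)·(-0.5) + (-1.1667)·(-0.5) + (0.8333)·(-0.5) + (-0.1667)·(3.5)) / 5 = -1.5/5 = -0.3
  s[B,B] = ((-2.8333)·(-2.8333) + (1.1667)·(1.1667) + (2.1667)·(2.1667) + (1.1667)·(1.1667) + (0.1667)·(0.1667) + (-1.8333)·(-1.8333)) / 5 = 18.8333/5 = 3.7667
  s[B,C] = ((-2.8333)·(-0.5) + (1.1667)·(-1.5) + (2.1667)·(-0.5) + (1.1667)·(-0.5) + (0.1667)·(-0.5) + (-1.8333)·(3.5)) / 5 = -8.5/5 = -1.7
  s[C,C] = ((-0.5)·(-0.5) + (-1.5)·(-1.5) + (-0.5)·(-0.5) + (-0.5)·(-0.5) + (-0.5)·(-0.5) + (3.5)·(3.5)) / 5 = 15.5/5 = 3.1
  Sample standard deviations s_i = √(s[i,i]):
  s(A) = √(4.1667) = 2.0412
  s(B) = √(3.7667) = 1.9408
  s(C) = √(3.1) = 1.7607

Step 3 — r_{ij} = s_{ij} / (s_i · s_j):
  r[A,A] = 1 (diagonal).
  r[A,B] = -2.9667 / (2.0412 · 1.9408) = -2.9667 / 3.9616 = -0.7489
  r[A,C] = -0.3 / (2.0412 · 1.7607) = -0.3 / 3.594 = -0.0835
  r[B,B] = 1 (diagonal).
  r[B,C] = -1.7 / (1.9408 · 1.7607) = -1.7 / 3.4171 = -0.4975
  r[C,C] = 1 (diagonal).

R is symmetric with unit diagonal. Assembling:

R = [[1, -0.7489, -0.0835],
 [-0.7489, 1, -0.4975],
 [-0.0835, -0.4975, 1]]


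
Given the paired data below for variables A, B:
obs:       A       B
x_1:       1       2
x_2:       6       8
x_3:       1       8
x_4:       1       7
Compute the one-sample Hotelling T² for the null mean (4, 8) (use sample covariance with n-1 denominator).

Step 1 — sample mean vector:
  mean(A) = (1 + 6 + 1 + 1) / 4 = 9/4 = 2.25
  mean(B) = (2 + 8 + 8 + 7) / 4 = 25/4 = 6.25
  x̄ = (2.25, 6.25),  deviation x̄ - mu_0 = (2.25, 6.25) - (4, 8) = (-1.75, -1.75).

Step 2 — sample covariance matrix, S[i,j] = (1/(n-1)) · Σ_k (x_{k,i} - mean_i) · (x_{k,j} - mean_j), divisor n-1 = 3:
  S[A,A] = ((-1.25)·(-1.25) + (3.75)·(3.75) + (-1.25)·(-1.25) + (-1.25)·(-1.25)) / 3 = 18.75/3 = 6.25
  S[A,B] = ((-1.25)·(-4.25) + (3.75)·(1.75) + (-1.25)·(1.75) + (-1.25)·(0.75)) / 3 = 8.75/3 = 2.9167
  S[B,B] = ((-4.25)·(-4.25) + (1.75)·(1.75) + (1.75)·(1.75) + (0.75)·(0.75)) / 3 = 24.75/3 = 8.25
  S = [[6.25, 2.9167],
 [2.9167, 8.25]].

Step 3 — invert S. det(S) = 6.25·8.25 - (2.9167)² = 43.0556.
  S^{-1} = (1/det) · [[d, -b], [-b, a]] = [[0.1916, -0.0677],
 [-0.0677, 0.1452]].

Step 4 — quadratic form (x̄ - mu_0)^T · S^{-1} · (x̄ - mu_0):
  S^{-1} · (x̄ - mu_0) = (-0.2168, -0.1355),
  (x̄ - mu_0)^T · [...] = (-1.75)·(-0.2168) + (-1.75)·(-0.1355) = 0.6165.

Step 5 — scale by n: T² = 4 · 0.6165 = 2.4658.

T² ≈ 2.4658


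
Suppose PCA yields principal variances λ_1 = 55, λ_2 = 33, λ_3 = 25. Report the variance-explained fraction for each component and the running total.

Step 1 — total variance = trace(Sigma) = Σ λ_i = 55 + 33 + 25 = 113.

Step 2 — fraction explained by component i = λ_i / Σ λ:
  PC1: 55/113 = 0.4867
  PC2: 33/113 = 0.292
  PC3: 25/113 = 0.2212

Step 3 — cumulative fraction after k components = (λ_1 + ... + λ_k) / Σ λ:
  k = 1: 55/113 = 0.4867
  k = 2: (55 + 33)/113 = 88/113 = 0.7788
  k = 3: (55 + 33 + 25)/113 = 113/113 = 1

Summary (fraction, with percent):

explained: PC1 0.4867 (48.67%), PC2 0.292 (29.2%), PC3 0.2212 (22.12%);  cumulative: 0.4867, 0.7788, 1


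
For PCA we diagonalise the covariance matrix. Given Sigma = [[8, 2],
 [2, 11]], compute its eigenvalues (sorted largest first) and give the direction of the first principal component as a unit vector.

Step 1 — characteristic polynomial of 2×2 Sigma:
  det(Sigma - λI) = λ² - trace · λ + det = 0.
  trace = 8 + 11 = 19, det = 8·11 - (2)² = 84.
Step 2 — discriminant:
  Δ = trace² - 4·det = 361 - 336 = 25.
Step 3 — eigenvalues:
  λ = (trace ± √Δ)/2 = (19 ± 5)/2,
  λ_1 = 12,  λ_2 = 7.

Step 4 — unit eigenvector for λ_1: solve (Sigma - λ_1 I)v = 0. First row:
  (8 - 12)·v_x + (2)·v_y = 0, i.e. (-4)·v_x + (2)·v_y = 0,
  so v ∝ (b, λ_1 - a) = (2, 4) = u.
  ||u|| = √((2)² + (4)²) = √(20) ≈ 4.4721,
  v_1 = u/||u|| ≈ (0.4472, 0.8944) (||v_1|| = 1).

λ_1 = 12,  λ_2 = 7;  v_1 ≈ (0.4472, 0.8944)


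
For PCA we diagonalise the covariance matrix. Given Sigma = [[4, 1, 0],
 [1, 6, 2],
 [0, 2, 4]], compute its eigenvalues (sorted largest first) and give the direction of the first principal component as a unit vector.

Step 1 — characteristic polynomial p(λ) = det(λI - Sigma) = λ³ - tr·λ² + c_1·λ - det, where tr = trace, c_1 = sum of the principal 2×2 minors, det = det(Sigma):
  tr = 4 + 6 + 4 = 14,
  c_1 = (4·6 - (1)²) + (4·4 - (0)²) + (6·4 - (2)²) = 23 + 16 + 20 = 59,
  det = 4·(6·4 - (2)²) - (1)·((1)·4 - (2)·(0)) + (0)·((1)·(2) - 6·(0)) = 4·(20) - (1)·(4) + (0)·(2) = 76.
  So p(λ) = λ³ - 14λ² + 59λ - 76.
Step 2 — look for an integer root (rational root theorem: any rational root is an integer divisor of 76). Testing λ = 4:
  p(4) = 64 - 224 + 236 - 76 = 0  ✓
  Dividing out (λ - 4): p(λ) = (λ - 4)(λ² - 10λ + 19).
Step 3 — remaining eigenvalues from the quadratic λ² - 10λ + 19 = 0:
  Δ = 10² - 4·19 = 100 - 76 = 24,  λ = (10 ± √24)/2 = (10 ± 4.899)/2 ≈ 7.4495 or 2.5505.
  Sorted: λ_1 = 7.4495,  λ_2 = 4,  λ_3 = 2.5505  (check: sum = 14 = tr ✓).

Step 4 — unit eigenvector for λ_1 ≈ 7.4495: v spans the null space of (Sigma - λ_1 I), whose rows are
  r_1 = (-3.4495, 1, 0),  r_2 = (1, -1.4495, 2),  r_3 = (0, 2, -3.4495).
  v is orthogonal to every row, so take v ∝ r_1 × r_2 = ((1)·(2) - (0)·(-1.4495), (0)·(1) - (-3.4495)·(2), (-3.4495)·(-1.4495) - (1)·(1)) ≈ (2, 6.899, 4).
  Let u = (2, 6.899, 4).
  ||u|| = √((2)² + (6.899)² + (4)²) = √(67.5959) ≈ 8.2217,  v_1 = u/||u|| ≈ (0.2433, 0.8391, 0.4865) (||v_1|| = 1).

λ_1 = 7.4495,  λ_2 = 4,  λ_3 = 2.5505;  v_1 ≈ (0.2433, 0.8391, 0.4865)


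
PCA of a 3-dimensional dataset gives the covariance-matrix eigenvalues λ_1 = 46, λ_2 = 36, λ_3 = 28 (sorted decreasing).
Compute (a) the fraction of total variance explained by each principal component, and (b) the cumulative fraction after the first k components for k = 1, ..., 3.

Step 1 — total variance = trace(Sigma) = Σ λ_i = 46 + 36 + 28 = 110.

Step 2 — fraction explained by component i = λ_i / Σ λ:
  PC1: 46/110 = 0.4182
  PC2: 36/110 = 0.3273
  PC3: 28/110 = 0.2545

Step 3 — cumulative fraction after k components = (λ_1 + ... + λ_k) / Σ λ:
  k = 1: 46/110 = 0.4182
  k = 2: (46 + 36)/110 = 82/110 = 0.7455
  k = 3: (46 + 36 + 28)/110 = 110/110 = 1

Summary (fraction, with percent):

explained: PC1 0.4182 (41.82%), PC2 0.3273 (32.73%), PC3 0.2545 (25.45%);  cumulative: 0.4182, 0.7455, 1


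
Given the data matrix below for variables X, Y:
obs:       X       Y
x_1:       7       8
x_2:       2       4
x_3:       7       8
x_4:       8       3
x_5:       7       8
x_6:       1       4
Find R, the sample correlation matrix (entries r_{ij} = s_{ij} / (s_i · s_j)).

Step 1 — column means:
  mean(X) = (7 + 2 + 7 + 8 + 7 + 1) / 6 = 32/6 = 5.3333
  mean(Y) = (8 + 4 + 8 + 3 + 8 + 4) / 6 = 35/6 = 5.8333

Step 2 — sample variances and covariances s[i,j] = (1/(n-1)) · Σ_k (x_{k,i} - mean_i) · (x_{k,j} - mean_j), with n-1 = 5:
  s[X,X] = ((1.6667)·(1.6667) + (-3.3333)·(-3.3333) + (1.6667)·(1.6667) + (2.6667)·(2.6667) + (1.6667)·(1.6667) + (-4.3333)·(-4.3333)) / 5 = 45.3333/5 = 9.0667
  s[X,Y] = ((1.6667)·(2.1667) + (-3.3333)·(-1.8333) + (1.6667)·(2.1667) + (2.6667)·(-2.8333) + (1.6667)·(2.1667) + (-4.3333)·(-1.8333)) / 5 = 17.3333/5 = 3.4667
  s[Y,Y] = ((2.1667)·(2.1667) + (-1.8333)·(-1.8333) + (2.1667)·(2.1667) + (-2.8333)·(-2.8333) + (2.1667)·(2.1667) + (-1.8333)·(-1.8333)) / 5 = 28.8333/5 = 5.7667
  Sample standard deviations s_i = √(s[i,i]):
  s(X) = √(9.0667) = 3.0111
  s(Y) = √(5.7667) = 2.4014

Step 3 — r_{ij} = s_{ij} / (s_i · s_j):
  r[X,X] = 1 (diagonal).
  r[X,Y] = 3.4667 / (3.0111 · 2.4014) = 3.4667 / 7.2308 = 0.4794
  r[Y,Y] = 1 (diagonal).

R is symmetric with unit diagonal. Assembling:

R = [[1, 0.4794],
 [0.4794, 1]]


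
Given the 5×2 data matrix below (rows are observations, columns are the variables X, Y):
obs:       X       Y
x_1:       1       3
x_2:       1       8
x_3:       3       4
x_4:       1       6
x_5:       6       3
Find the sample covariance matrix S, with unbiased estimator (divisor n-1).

Step 1 — column means:
  mean(X) = (1 + 1 + 3 + 1 + 6) / 5 = 12/5 = 2.4
  mean(Y) = (3 + 8 + 4 + 6 + 3) / 5 = 24/5 = 4.8

Step 2 — sample covariance S[i,j] = (1/(n-1)) · Σ_k (x_{k,i} - mean_i) · (x_{k,j} - mean_j), with n-1 = 4.
  S[X,X] = ((-1.4)·(-1.4) + (-1.4)·(-1.4) + (0.6)·(0.6) + (-1.4)·(-1.4) + (3.6)·(3.6)) / 4 = 19.2/4 = 4.8
  S[X,Y] = ((-1.4)·(-1.8) + (-1.4)·(3.2) + (0.6)·(-0.8) + (-1.4)·(1.2) + (3.6)·(-1.8)) / 4 = -10.6/4 = -2.65
  S[Y,Y] = ((-1.8)·(-1.8) + (3.2)·(3.2) + (-0.8)·(-0.8) + (1.2)·(1.2) + (-1.8)·(-1.8)) / 4 = 18.8/4 = 4.7

S is symmetric (S[j,i] = S[i,j]). Assembling:

S = [[4.8, -2.65],
 [-2.65, 4.7]]


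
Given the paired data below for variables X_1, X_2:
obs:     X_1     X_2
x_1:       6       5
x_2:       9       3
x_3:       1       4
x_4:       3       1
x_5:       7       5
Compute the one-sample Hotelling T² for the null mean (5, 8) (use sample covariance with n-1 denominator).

Step 1 — sample mean vector:
  mean(X_1) = (6 + 9 + 1 + 3 + 7) / 5 = 26/5 = 5.2
  mean(X_2) = (5 + 3 + 4 + 1 + 5) / 5 = 18/5 = 3.6
  x̄ = (5.2, 3.6),  deviation x̄ - mu_0 = (5.2, 3.6) - (5, 8) = (0.2, -4.4).

Step 2 — sample covariance matrix, S[i,j] = (1/(n-1)) · Σ_k (x_{k,i} - mean_i) · (x_{k,j} - mean_j), divisor n-1 = 4:
  S[X_1,X_1] = ((0.8)·(0.8) + (3.8)·(3.8) + (-4.2)·(-4.2) + (-2.2)·(-2.2) + (1.8)·(1.8)) / 4 = 40.8/4 = 10.2
  S[X_1,X_2] = ((0.8)·(1.4) + (3.8)·(-0.6) + (-4.2)·(0.4) + (-2.2)·(-2.6) + (1.8)·(1.4)) / 4 = 5.4/4 = 1.35
  S[X_2,X_2] = ((1.4)·(1.4) + (-0.6)·(-0.6) + (0.4)·(0.4) + (-2.6)·(-2.6) + (1.4)·(1.4)) / 4 = 11.2/4 = 2.8
  S = [[10.2, 1.35],
 [1.35, 2.8]].

Step 3 — invert S. det(S) = 10.2·2.8 - (1.35)² = 26.7375.
  S^{-1} = (1/det) · [[d, -b], [-b, a]] = [[0.1047, -0.0505],
 [-0.0505, 0.3815]].

Step 4 — quadratic form (x̄ - mu_0)^T · S^{-1} · (x̄ - mu_0):
  S^{-1} · (x̄ - mu_0) = (0.2431, -1.6886),
  (x̄ - mu_0)^T · [...] = (0.2)·(0.2431) + (-4.4)·(-1.6886) = 7.4786.

Step 5 — scale by n: T² = 5 · 7.4786 = 37.3932.

T² ≈ 37.3932


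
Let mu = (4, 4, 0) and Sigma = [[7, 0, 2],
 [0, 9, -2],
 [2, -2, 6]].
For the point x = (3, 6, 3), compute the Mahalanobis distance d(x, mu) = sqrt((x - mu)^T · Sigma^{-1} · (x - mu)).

Step 1 — centre the observation: (x - mu) = (-1, 2, 3).

Step 2 — invert Sigma (cofactor / det for 3×3, or solve directly):
  Sigma^{-1} = [[0.1592, -0.0127, -0.0573],
 [-0.0127, 0.121, 0.0446],
 [-0.0573, 0.0446, 0.2006]].

Step 3 — form the quadratic (x - mu)^T · Sigma^{-1} · (x - mu):
  Sigma^{-1} · (x - mu) = (-0.3567, 0.3885, 0.7484).
  (x - mu)^T · [Sigma^{-1} · (x - mu)] = (-1)·(-0.3567) + (2)·(0.3885) + (3)·(0.7484) = 3.379.

Step 4 — take square root: d = √(3.379) ≈ 1.8382.

d(x, mu) = √(3.379) ≈ 1.8382


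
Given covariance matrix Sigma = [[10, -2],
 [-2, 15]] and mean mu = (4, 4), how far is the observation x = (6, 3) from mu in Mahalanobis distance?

Step 1 — centre the observation: (x - mu) = (2, -1).

Step 2 — invert Sigma. det(Sigma) = 10·15 - (-2)² = 146.
  Sigma^{-1} = (1/det) · [[d, -b], [-b, a]] = [[0.1027, 0.0137],
 [0.0137, 0.0685]].

Step 3 — form the quadratic (x - mu)^T · Sigma^{-1} · (x - mu):
  Sigma^{-1} · (x - mu) = (0.1918, -0.0411).
  (x - mu)^T · [Sigma^{-1} · (x - mu)] = (2)·(0.1918) + (-1)·(-0.0411) = 0.4247.

Step 4 — take square root: d = √(0.4247) ≈ 0.6517.

d(x, mu) = √(0.4247) ≈ 0.6517


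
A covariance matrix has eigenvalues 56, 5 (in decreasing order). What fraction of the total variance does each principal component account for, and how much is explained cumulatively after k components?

Step 1 — total variance = trace(Sigma) = Σ λ_i = 56 + 5 = 61.

Step 2 — fraction explained by component i = λ_i / Σ λ:
  PC1: 56/61 = 0.918
  PC2: 5/61 = 0.082

Step 3 — cumulative fraction after k components = (λ_1 + ... + λ_k) / Σ λ:
  k = 1: 56/61 = 0.918
  k = 2: (56 + 5)/61 = 61/61 = 1

Summary (fraction, with percent):

explained: PC1 0.918 (91.8%), PC2 0.082 (8.2%);  cumulative: 0.918, 1


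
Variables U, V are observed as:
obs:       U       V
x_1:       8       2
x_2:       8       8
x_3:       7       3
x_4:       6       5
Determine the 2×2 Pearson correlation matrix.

Step 1 — column means:
  mean(U) = (8 + 8 + 7 + 6) / 4 = 29/4 = 7.25
  mean(V) = (2 + 8 + 3 + 5) / 4 = 18/4 = 4.5

Step 2 — sample variances and covariances s[i,j] = (1/(n-1)) · Σ_k (x_{k,i} - mean_i) · (x_{k,j} - mean_j), with n-1 = 3:
  s[U,U] = ((0.75)·(0.75) + (0.75)·(0.75) + (-0.25)·(-0.25) + (-1.25)·(-1.25)) / 3 = 2.75/3 = 0.9167
  s[U,V] = ((0.75)·(-2.5) + (0.75)·(3.5) + (-0.25)·(-1.5) + (-1.25)·(0.5)) / 3 = 0.5/3 = 0.1667
  s[V,V] = ((-2.5)·(-2.5) + (3.5)·(3.5) + (-1.5)·(-1.5) + (0.5)·(0.5)) / 3 = 21/3 = 7
  Sample standard deviations s_i = √(s[i,i]):
  s(U) = √(0.9167) = 0.9574
  s(V) = √(7) = 2.6458

Step 3 — r_{ij} = s_{ij} / (s_i · s_j):
  r[U,U] = 1 (diagonal).
  r[U,V] = 0.1667 / (0.9574 · 2.6458) = 0.1667 / 2.5331 = 0.0658
  r[V,V] = 1 (diagonal).

R is symmetric with unit diagonal. Assembling:

R = [[1, 0.0658],
 [0.0658, 1]]


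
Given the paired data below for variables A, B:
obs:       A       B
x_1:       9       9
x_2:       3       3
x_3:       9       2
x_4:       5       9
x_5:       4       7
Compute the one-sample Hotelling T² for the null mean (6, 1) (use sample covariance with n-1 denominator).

Step 1 — sample mean vector:
  mean(A) = (9 + 3 + 9 + 5 + 4) / 5 = 30/5 = 6
  mean(B) = (9 + 3 + 2 + 9 + 7) / 5 = 30/5 = 6
  x̄ = (6, 6),  deviation x̄ - mu_0 = (6, 6) - (6, 1) = (0, 5).

Step 2 — sample covariance matrix, S[i,j] = (1/(n-1)) · Σ_k (x_{k,i} - mean_i) · (x_{k,j} - mean_j), divisor n-1 = 4:
  S[A,A] = ((3)·(3) + (-3)·(-3) + (3)·(3) + (-1)·(-1) + (-2)·(-2)) / 4 = 32/4 = 8
  S[A,B] = ((3)·(3) + (-3)·(-3) + (3)·(-4) + (-1)·(3) + (-2)·(1)) / 4 = 1/4 = 0.25
  S[B,B] = ((3)·(3) + (-3)·(-3) + (-4)·(-4) + (3)·(3) + (1)·(1)) / 4 = 44/4 = 11
  S = [[8, 0.25],
 [0.25, 11]].

Step 3 — invert S. det(S) = 8·11 - (0.25)² = 87.9375.
  S^{-1} = (1/det) · [[d, -b], [-b, a]] = [[0.1251, -0.0028],
 [-0.0028, 0.091]].

Step 4 — quadratic form (x̄ - mu_0)^T · S^{-1} · (x̄ - mu_0):
  S^{-1} · (x̄ - mu_0) = (-0.0142, 0.4549),
  (x̄ - mu_0)^T · [...] = (0)·(-0.0142) + (5)·(0.4549) = 2.2743.

Step 5 — scale by n: T² = 5 · 2.2743 = 11.3717.

T² ≈ 11.3717


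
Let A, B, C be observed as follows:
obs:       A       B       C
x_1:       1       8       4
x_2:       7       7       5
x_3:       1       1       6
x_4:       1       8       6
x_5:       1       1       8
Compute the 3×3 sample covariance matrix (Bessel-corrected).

Step 1 — column means:
  mean(A) = (1 + 7 + 1 + 1 + 1) / 5 = 11/5 = 2.2
  mean(B) = (8 + 7 + 1 + 8 + 1) / 5 = 25/5 = 5
  mean(C) = (4 + 5 + 6 + 6 + 8) / 5 = 29/5 = 5.8

Step 2 — sample covariance S[i,j] = (1/(n-1)) · Σ_k (x_{k,i} - mean_i) · (x_{k,j} - mean_j), with n-1 = 4.
  S[A,A] = ((-1.2)·(-1.2) + (4.8)·(4.8) + (-1.2)·(-1.2) + (-1.2)·(-1.2) + (-1.2)·(-1.2)) / 4 = 28.8/4 = 7.2
  S[A,B] = ((-1.2)·(3) + (4.8)·(2) + (-1.2)·(-4) + (-1.2)·(3) + (-1.2)·(-4)) / 4 = 12/4 = 3
  S[A,C] = ((-1.2)·(-1.8) + (4.8)·(-0.8) + (-1.2)·(0.2) + (-1.2)·(0.2) + (-1.2)·(2.2)) / 4 = -4.8/4 = -1.2
  S[B,B] = ((3)·(3) + (2)·(2) + (-4)·(-4) + (3)·(3) + (-4)·(-4)) / 4 = 54/4 = 13.5
  S[B,C] = ((3)·(-1.8) + (2)·(-0.8) + (-4)·(0.2) + (3)·(0.2) + (-4)·(2.2)) / 4 = -16/4 = -4
  S[C,C] = ((-1.8)·(-1.8) + (-0.8)·(-0.8) + (0.2)·(0.2) + (0.2)·(0.2) + (2.2)·(2.2)) / 4 = 8.8/4 = 2.2

S is symmetric (S[j,i] = S[i,j]). Assembling:

S = [[7.2, 3, -1.2],
 [3, 13.5, -4],
 [-1.2, -4, 2.2]]


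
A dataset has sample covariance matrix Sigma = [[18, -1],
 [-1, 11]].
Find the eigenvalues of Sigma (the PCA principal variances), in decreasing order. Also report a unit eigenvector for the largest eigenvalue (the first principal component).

Step 1 — characteristic polynomial of 2×2 Sigma:
  det(Sigma - λI) = λ² - trace · λ + det = 0.
  trace = 18 + 11 = 29, det = 18·11 - (-1)² = 197.
Step 2 — discriminant:
  Δ = trace² - 4·det = 841 - 788 = 53.
Step 3 — eigenvalues:
  λ = (trace ± √Δ)/2 = (29 ± 7.2801)/2,
  λ_1 = 18.1401,  λ_2 = 10.8599.

Step 4 — unit eigenvector for λ_1: solve (Sigma - λ_1 I)v = 0. First row:
  (18 - 18.1401)·v_x + (-1)·v_y = 0, i.e. (-0.1401)·v_x + (-1)·v_y = 0,
  so v ∝ (b, λ_1 - a) = (-1, 0.1401); multiply by -1 so the first entry is positive: u = (1, -0.1401).
  ||u|| = √((1)² + (-0.1401)²) = √(1.0196) ≈ 1.0098,
  v_1 = u/||u|| ≈ (0.9903, -0.1387) (||v_1|| = 1).

λ_1 = 18.1401,  λ_2 = 10.8599;  v_1 ≈ (0.9903, -0.1387)


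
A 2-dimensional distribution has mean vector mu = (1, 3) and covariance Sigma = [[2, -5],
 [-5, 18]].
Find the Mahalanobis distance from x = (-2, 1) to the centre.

Step 1 — centre the observation: (x - mu) = (-3, -2).

Step 2 — invert Sigma. det(Sigma) = 2·18 - (-5)² = 11.
  Sigma^{-1} = (1/det) · [[d, -b], [-b, a]] = [[1.6364, 0.4545],
 [0.4545, 0.1818]].

Step 3 — form the quadratic (x - mu)^T · Sigma^{-1} · (x - mu):
  Sigma^{-1} · (x - mu) = (-5.8182, -1.7273).
  (x - mu)^T · [Sigma^{-1} · (x - mu)] = (-3)·(-5.8182) + (-2)·(-1.7273) = 20.9091.

Step 4 — take square root: d = √(20.9091) ≈ 4.5726.

d(x, mu) = √(20.9091) ≈ 4.5726


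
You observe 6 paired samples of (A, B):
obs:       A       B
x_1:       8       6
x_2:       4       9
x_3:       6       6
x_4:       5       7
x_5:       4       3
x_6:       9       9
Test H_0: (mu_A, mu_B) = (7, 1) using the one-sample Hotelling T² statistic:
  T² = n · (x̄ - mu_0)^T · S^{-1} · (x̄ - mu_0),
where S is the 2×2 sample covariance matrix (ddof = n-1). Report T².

Step 1 — sample mean vector:
  mean(A) = (8 + 4 + 6 + 5 + 4 + 9) / 6 = 36/6 = 6
  mean(B) = (6 + 9 + 6 + 7 + 3 + 9) / 6 = 40/6 = 6.6667
  x̄ = (6, 6.6667),  deviation x̄ - mu_0 = (6, 6.6667) - (7, 1) = (-1, 5.6667).

Step 2 — sample covariance matrix, S[i,j] = (1/(n-1)) · Σ_k (x_{k,i} - mean_i) · (x_{k,j} - mean_j), divisor n-1 = 5:
  S[A,A] = ((2)·(2) + (-2)·(-2) + (0)·(0) + (-1)·(-1) + (-2)·(-2) + (3)·(3)) / 5 = 22/5 = 4.4
  S[A,B] = ((2)·(-0.6667) + (-2)·(2.3333) + (0)·(-0.6667) + (-1)·(0.3333) + (-2)·(-3.6667) + (3)·(2.3333)) / 5 = 8/5 = 1.6
  S[B,B] = ((-0.6667)·(-0.6667) + (2.3333)·(2.3333) + (-0.6667)·(-0.6667) + (0.3333)·(0.3333) + (-3.6667)·(-3.6667) + (2.3333)·(2.3333)) / 5 = 25.3333/5 = 5.0667
  S = [[4.4, 1.6],
 [1.6, 5.0667]].

Step 3 — invert S. det(S) = 4.4·5.0667 - (1.6)² = 19.7333.
  S^{-1} = (1/det) · [[d, -b], [-b, a]] = [[0.2568, -0.0811],
 [-0.0811, 0.223]].

Step 4 — quadratic form (x̄ - mu_0)^T · S^{-1} · (x̄ - mu_0):
  S^{-1} · (x̄ - mu_0) = (-0.7162, 1.3446),
  (x̄ - mu_0)^T · [...] = (-1)·(-0.7162) + (5.6667)·(1.3446) = 8.3356.

Step 5 — scale by n: T² = 6 · 8.3356 = 50.0135.

T² ≈ 50.0135


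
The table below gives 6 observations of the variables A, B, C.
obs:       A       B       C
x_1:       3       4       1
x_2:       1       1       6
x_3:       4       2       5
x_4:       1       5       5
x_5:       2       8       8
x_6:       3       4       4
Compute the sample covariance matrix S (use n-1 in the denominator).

Step 1 — column means:
  mean(A) = (3 + 1 + 4 + 1 + 2 + 3) / 6 = 14/6 = 2.3333
  mean(B) = (4 + 1 + 2 + 5 + 8 + 4) / 6 = 24/6 = 4
  mean(C) = (1 + 6 + 5 + 5 + 8 + 4) / 6 = 29/6 = 4.8333

Step 2 — sample covariance S[i,j] = (1/(n-1)) · Σ_k (x_{k,i} - mean_i) · (x_{k,j} - mean_j), with n-1 = 5.
  S[A,A] = ((0.6667)·(0.6667) + (-1.3333)·(-1.3333) + (1.6667)·(1.6667) + (-1.3333)·(-1.3333) + (-0.3333)·(-0.3333) + (0.6667)·(0.6667)) / 5 = 7.3333/5 = 1.4667
  S[A,B] = ((0.6667)·(0) + (-1.3333)·(-3) + (1.6667)·(-2) + (-1.3333)·(1) + (-0.3333)·(4) + (0.6667)·(0)) / 5 = -2/5 = -0.4
  S[A,C] = ((0.6667)·(-3.8333) + (-1.3333)·(1.1667) + (1.6667)·(0.1667) + (-1.3333)·(0.1667) + (-0.3333)·(3.1667) + (0.6667)·(-0.8333)) / 5 = -5.6667/5 = -1.1333
  S[B,B] = ((0)·(0) + (-3)·(-3) + (-2)·(-2) + (1)·(1) + (4)·(4) + (0)·(0)) / 5 = 30/5 = 6
  S[B,C] = ((0)·(-3.8333) + (-3)·(1.1667) + (-2)·(0.1667) + (1)·(0.1667) + (4)·(3.1667) + (0)·(-0.8333)) / 5 = 9/5 = 1.8
  S[C,C] = ((-3.8333)·(-3.8333) + (1.1667)·(1.1667) + (0.1667)·(0.1667) + (0.1667)·(0.1667) + (3.1667)·(3.1667) + (-0.8333)·(-0.8333)) / 5 = 26.8333/5 = 5.3667

S is symmetric (S[j,i] = S[i,j]). Assembling:

S = [[1.4667, -0.4, -1.1333],
 [-0.4, 6, 1.8],
 [-1.1333, 1.8, 5.3667]]


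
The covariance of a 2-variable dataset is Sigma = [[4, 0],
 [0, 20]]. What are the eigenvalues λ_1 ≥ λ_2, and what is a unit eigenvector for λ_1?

Step 1 — characteristic polynomial of 2×2 Sigma:
  det(Sigma - λI) = λ² - trace · λ + det = 0.
  trace = 4 + 20 = 24, det = 4·20 - (0)² = 80.
Step 2 — discriminant:
  Δ = trace² - 4·det = 576 - 320 = 256.
Step 3 — eigenvalues:
  λ = (trace ± √Δ)/2 = (24 ± 16)/2,
  λ_1 = 20,  λ_2 = 4.

Step 4 — unit eigenvector for λ_1: Sigma is diagonal, so its eigenvectors are the coordinate axes. λ_1 = 20 is the diagonal entry on the second coordinate axis, hence
  v_1 = (0, 1) (||v_1|| = 1).

λ_1 = 20,  λ_2 = 4;  v_1 ≈ (0, 1)


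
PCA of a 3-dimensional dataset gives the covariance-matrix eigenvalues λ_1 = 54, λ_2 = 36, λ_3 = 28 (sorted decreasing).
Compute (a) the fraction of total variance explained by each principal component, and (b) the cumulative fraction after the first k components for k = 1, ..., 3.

Step 1 — total variance = trace(Sigma) = Σ λ_i = 54 + 36 + 28 = 118.

Step 2 — fraction explained by component i = λ_i / Σ λ:
  PC1: 54/118 = 0.4576
  PC2: 36/118 = 0.3051
  PC3: 28/118 = 0.2373

Step 3 — cumulative fraction after k components = (λ_1 + ... + λ_k) / Σ λ:
  k = 1: 54/118 = 0.4576
  k = 2: (54 + 36)/118 = 90/118 = 0.7627
  k = 3: (54 + 36 + 28)/118 = 118/118 = 1

Summary (fraction, with percent):

explained: PC1 0.4576 (45.76%), PC2 0.3051 (30.51%), PC3 0.2373 (23.73%);  cumulative: 0.4576, 0.7627, 1


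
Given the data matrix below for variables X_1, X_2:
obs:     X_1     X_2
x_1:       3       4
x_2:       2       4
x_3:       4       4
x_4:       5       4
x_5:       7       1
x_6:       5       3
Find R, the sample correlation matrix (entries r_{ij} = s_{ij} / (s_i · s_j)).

Step 1 — column means:
  mean(X_1) = (3 + 2 + 4 + 5 + 7 + 5) / 6 = 26/6 = 4.3333
  mean(X_2) = (4 + 4 + 4 + 4 + 1 + 3) / 6 = 20/6 = 3.3333

Step 2 — sample variances and covariances s[i,j] = (1/(n-1)) · Σ_k (x_{k,i} - mean_i) · (x_{k,j} - mean_j), with n-1 = 5:
  s[X_1,X_1] = ((-1.3333)·(-1.3333) + (-2.3333)·(-2.3333) + (-0.3333)·(-0.3333) + (0.6667)·(0.6667) + (2.6667)·(2.6667) + (0.6667)·(0.6667)) / 5 = 15.3333/5 = 3.0667
  s[X_1,X_2] = ((-1.3333)·(0.6667) + (-2.3333)·(0.6667) + (-0.3333)·(0.6667) + (0.6667)·(0.6667) + (2.6667)·(-2.3333) + (0.6667)·(-0.3333)) / 5 = -8.6667/5 = -1.7333
  s[X_2,X_2] = ((0.6667)·(0.6667) + (0.6667)·(0.6667) + (0.6667)·(0.6667) + (0.6667)·(0.6667) + (-2.3333)·(-2.3333) + (-0.3333)·(-0.3333)) / 5 = 7.3333/5 = 1.4667
  Sample standard deviations s_i = √(s[i,i]):
  s(X_1) = √(3.0667) = 1.7512
  s(X_2) = √(1.4667) = 1.2111

Step 3 — r_{ij} = s_{ij} / (s_i · s_j):
  r[X_1,X_1] = 1 (diagonal).
  r[X_1,X_2] = -1.7333 / (1.7512 · 1.2111) = -1.7333 / 2.1208 = -0.8173
  r[X_2,X_2] = 1 (diagonal).

R is symmetric with unit diagonal. Assembling:

R = [[1, -0.8173],
 [-0.8173, 1]]


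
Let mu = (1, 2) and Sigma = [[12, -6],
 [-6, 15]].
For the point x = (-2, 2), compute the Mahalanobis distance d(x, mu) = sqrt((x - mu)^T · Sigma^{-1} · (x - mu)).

Step 1 — centre the observation: (x - mu) = (-3, 0).

Step 2 — invert Sigma. det(Sigma) = 12·15 - (-6)² = 144.
  Sigma^{-1} = (1/det) · [[d, -b], [-b, a]] = [[0.1042, 0.0417],
 [0.0417, 0.0833]].

Step 3 — form the quadratic (x - mu)^T · Sigma^{-1} · (x - mu):
  Sigma^{-1} · (x - mu) = (-0.3125, -0.125).
  (x - mu)^T · [Sigma^{-1} · (x - mu)] = (-3)·(-0.3125) + (0)·(-0.125) = 0.9375.

Step 4 — take square root: d = √(0.9375) ≈ 0.9682.

d(x, mu) = √(0.9375) ≈ 0.9682


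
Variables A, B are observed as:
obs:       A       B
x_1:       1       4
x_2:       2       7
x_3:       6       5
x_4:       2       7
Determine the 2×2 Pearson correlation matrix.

Step 1 — column means:
  mean(A) = (1 + 2 + 6 + 2) / 4 = 11/4 = 2.75
  mean(B) = (4 + 7 + 5 + 7) / 4 = 23/4 = 5.75

Step 2 — sample variances and covariances s[i,j] = (1/(n-1)) · Σ_k (x_{k,i} - mean_i) · (x_{k,j} - mean_j), with n-1 = 3:
  s[A,A] = ((-1.75)·(-1.75) + (-0.75)·(-0.75) + (3.25)·(3.25) + (-0.75)·(-0.75)) / 3 = 14.75/3 = 4.9167
  s[A,B] = ((-1.75)·(-1.75) + (-0.75)·(1.25) + (3.25)·(-0.75) + (-0.75)·(1.25)) / 3 = -1.25/3 = -0.4167
  s[B,B] = ((-1.75)·(-1.75) + (1.25)·(1.25) + (-0.75)·(-0.75) + (1.25)·(1.25)) / 3 = 6.75/3 = 2.25
  Sample standard deviations s_i = √(s[i,i]):
  s(A) = √(4.9167) = 2.2174
  s(B) = √(2.25) = 1.5

Step 3 — r_{ij} = s_{ij} / (s_i · s_j):
  r[A,A] = 1 (diagonal).
  r[A,B] = -0.4167 / (2.2174 · 1.5) = -0.4167 / 3.326 = -0.1253
  r[B,B] = 1 (diagonal).

R is symmetric with unit diagonal. Assembling:

R = [[1, -0.1253],
 [-0.1253, 1]]


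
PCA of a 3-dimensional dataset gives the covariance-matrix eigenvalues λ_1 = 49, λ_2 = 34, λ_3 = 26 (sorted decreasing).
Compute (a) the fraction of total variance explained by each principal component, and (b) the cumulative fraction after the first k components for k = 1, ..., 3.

Step 1 — total variance = trace(Sigma) = Σ λ_i = 49 + 34 + 26 = 109.

Step 2 — fraction explained by component i = λ_i / Σ λ:
  PC1: 49/109 = 0.4495
  PC2: 34/109 = 0.3119
  PC3: 26/109 = 0.2385

Step 3 — cumulative fraction after k components = (λ_1 + ... + λ_k) / Σ λ:
  k = 1: 49/109 = 0.4495
  k = 2: (49 + 34)/109 = 83/109 = 0.7615
  k = 3: (49 + 34 + 26)/109 = 109/109 = 1

Summary (fraction, with percent):

explained: PC1 0.4495 (44.95%), PC2 0.3119 (31.19%), PC3 0.2385 (23.85%);  cumulative: 0.4495, 0.7615, 1


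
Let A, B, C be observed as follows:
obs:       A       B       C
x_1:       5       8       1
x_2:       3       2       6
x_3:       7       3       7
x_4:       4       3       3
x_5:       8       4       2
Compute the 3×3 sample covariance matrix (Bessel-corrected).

Step 1 — column means:
  mean(A) = (5 + 3 + 7 + 4 + 8) / 5 = 27/5 = 5.4
  mean(B) = (8 + 2 + 3 + 3 + 4) / 5 = 20/5 = 4
  mean(C) = (1 + 6 + 7 + 3 + 2) / 5 = 19/5 = 3.8

Step 2 — sample covariance S[i,j] = (1/(n-1)) · Σ_k (x_{k,i} - mean_i) · (x_{k,j} - mean_j), with n-1 = 4.
  S[A,A] = ((-0.4)·(-0.4) + (-2.4)·(-2.4) + (1.6)·(1.6) + (-1.4)·(-1.4) + (2.6)·(2.6)) / 4 = 17.2/4 = 4.3
  S[A,B] = ((-0.4)·(4) + (-2.4)·(-2) + (1.6)·(-1) + (-1.4)·(-1) + (2.6)·(0)) / 4 = 3/4 = 0.75
  S[A,C] = ((-0.4)·(-2.8) + (-2.4)·(2.2) + (1.6)·(3.2) + (-1.4)·(-0.8) + (2.6)·(-1.8)) / 4 = -2.6/4 = -0.65
  S[B,B] = ((4)·(4) + (-2)·(-2) + (-1)·(-1) + (-1)·(-1) + (0)·(0)) / 4 = 22/4 = 5.5
  S[B,C] = ((4)·(-2.8) + (-2)·(2.2) + (-1)·(3.2) + (-1)·(-0.8) + (0)·(-1.8)) / 4 = -18/4 = -4.5
  S[C,C] = ((-2.8)·(-2.8) + (2.2)·(2.2) + (3.2)·(3.2) + (-0.8)·(-0.8) + (-1.8)·(-1.8)) / 4 = 26.8/4 = 6.7

S is symmetric (S[j,i] = S[i,j]). Assembling:

S = [[4.3, 0.75, -0.65],
 [0.75, 5.5, -4.5],
 [-0.65, -4.5, 6.7]]


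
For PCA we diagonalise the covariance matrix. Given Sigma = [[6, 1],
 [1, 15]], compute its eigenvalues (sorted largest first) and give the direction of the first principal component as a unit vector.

Step 1 — characteristic polynomial of 2×2 Sigma:
  det(Sigma - λI) = λ² - trace · λ + det = 0.
  trace = 6 + 15 = 21, det = 6·15 - (1)² = 89.
Step 2 — discriminant:
  Δ = trace² - 4·det = 441 - 356 = 85.
Step 3 — eigenvalues:
  λ = (trace ± √Δ)/2 = (21 ± 9.2195)/2,
  λ_1 = 15.1098,  λ_2 = 5.8902.

Step 4 — unit eigenvector for λ_1: solve (Sigma - λ_1 I)v = 0. First row:
  (6 - 15.1098)·v_x + (1)·v_y = 0, i.e. (-9.1098)·v_x + (1)·v_y = 0,
  so v ∝ (b, λ_1 - a) = (1, 9.1098) = u.
  ||u|| = √((1)² + (9.1098)²) = √(83.988) ≈ 9.1645,
  v_1 = u/||u|| ≈ (0.1091, 0.994) (||v_1|| = 1).

λ_1 = 15.1098,  λ_2 = 5.8902;  v_1 ≈ (0.1091, 0.994)


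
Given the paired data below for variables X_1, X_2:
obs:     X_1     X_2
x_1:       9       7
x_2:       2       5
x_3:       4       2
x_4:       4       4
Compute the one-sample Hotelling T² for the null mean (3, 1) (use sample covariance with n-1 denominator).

Step 1 — sample mean vector:
  mean(X_1) = (9 + 2 + 4 + 4) / 4 = 19/4 = 4.75
  mean(X_2) = (7 + 5 + 2 + 4) / 4 = 18/4 = 4.5
  x̄ = (4.75, 4.5),  deviation x̄ - mu_0 = (4.75, 4.5) - (3, 1) = (1.75, 3.5).

Step 2 — sample covariance matrix, S[i,j] = (1/(n-1)) · Σ_k (x_{k,i} - mean_i) · (x_{k,j} - mean_j), divisor n-1 = 3:
  S[X_1,X_1] = ((4.25)·(4.25) + (-2.75)·(-2.75) + (-0.75)·(-0.75) + (-0.75)·(-0.75)) / 3 = 26.75/3 = 8.9167
  S[X_1,X_2] = ((4.25)·(2.5) + (-2.75)·(0.5) + (-0.75)·(-2.5) + (-0.75)·(-0.5)) / 3 = 11.5/3 = 3.8333
  S[X_2,X_2] = ((2.5)·(2.5) + (0.5)·(0.5) + (-2.5)·(-2.5) + (-0.5)·(-0.5)) / 3 = 13/3 = 4.3333
  S = [[8.9167, 3.8333],
 [3.8333, 4.3333]].

Step 3 — invert S. det(S) = 8.9167·4.3333 - (3.8333)² = 23.9444.
  S^{-1} = (1/det) · [[d, -b], [-b, a]] = [[0.181, -0.1601],
 [-0.1601, 0.3724]].

Step 4 — quadratic form (x̄ - mu_0)^T · S^{-1} · (x̄ - mu_0):
  S^{-1} · (x̄ - mu_0) = (-0.2436, 1.0232),
  (x̄ - mu_0)^T · [...] = (1.75)·(-0.2436) + (3.5)·(1.0232) = 3.1549.

Step 5 — scale by n: T² = 4 · 3.1549 = 12.6195.

T² ≈ 12.6195


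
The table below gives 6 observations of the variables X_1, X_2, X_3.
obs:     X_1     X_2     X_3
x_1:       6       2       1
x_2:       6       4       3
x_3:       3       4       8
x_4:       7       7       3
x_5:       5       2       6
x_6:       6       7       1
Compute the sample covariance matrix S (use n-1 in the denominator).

Step 1 — column means:
  mean(X_1) = (6 + 6 + 3 + 7 + 5 + 6) / 6 = 33/6 = 5.5
  mean(X_2) = (2 + 4 + 4 + 7 + 2 + 7) / 6 = 26/6 = 4.3333
  mean(X_3) = (1 + 3 + 8 + 3 + 6 + 1) / 6 = 22/6 = 3.6667

Step 2 — sample covariance S[i,j] = (1/(n-1)) · Σ_k (x_{k,i} - mean_i) · (x_{k,j} - mean_j), with n-1 = 5.
  S[X_1,X_1] = ((0.5)·(0.5) + (0.5)·(0.5) + (-2.5)·(-2.5) + (1.5)·(1.5) + (-0.5)·(-0.5) + (0.5)·(0.5)) / 5 = 9.5/5 = 1.9
  S[X_1,X_2] = ((0.5)·(-2.3333) + (0.5)·(-0.3333) + (-2.5)·(-0.3333) + (1.5)·(2.6667) + (-0.5)·(-2.3333) + (0.5)·(2.6667)) / 5 = 6/5 = 1.2
  S[X_1,X_3] = ((0.5)·(-2.6667) + (0.5)·(-0.6667) + (-2.5)·(4.3333) + (1.5)·(-0.6667) + (-0.5)·(2.3333) + (0.5)·(-2.6667)) / 5 = -16/5 = -3.2
  S[X_2,X_2] = ((-2.3333)·(-2.3333) + (-0.3333)·(-0.3333) + (-0.3333)·(-0.3333) + (2.6667)·(2.6667) + (-2.3333)·(-2.3333) + (2.6667)·(2.6667)) / 5 = 25.3333/5 = 5.0667
  S[X_2,X_3] = ((-2.3333)·(-2.6667) + (-0.3333)·(-0.6667) + (-0.3333)·(4.3333) + (2.6667)·(-0.6667) + (-2.3333)·(2.3333) + (2.6667)·(-2.6667)) / 5 = -9.3333/5 = -1.8667
  S[X_3,X_3] = ((-2.6667)·(-2.6667) + (-0.6667)·(-0.6667) + (4.3333)·(4.3333) + (-0.6667)·(-0.6667) + (2.3333)·(2.3333) + (-2.6667)·(-2.6667)) / 5 = 39.3333/5 = 7.8667

S is symmetric (S[j,i] = S[i,j]). Assembling:

S = [[1.9, 1.2, -3.2],
 [1.2, 5.0667, -1.8667],
 [-3.2, -1.8667, 7.8667]]


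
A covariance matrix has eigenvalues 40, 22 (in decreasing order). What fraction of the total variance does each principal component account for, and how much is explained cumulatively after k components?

Step 1 — total variance = trace(Sigma) = Σ λ_i = 40 + 22 = 62.

Step 2 — fraction explained by component i = λ_i / Σ λ:
  PC1: 40/62 = 0.6452
  PC2: 22/62 = 0.3548

Step 3 — cumulative fraction after k components = (λ_1 + ... + λ_k) / Σ λ:
  k = 1: 40/62 = 0.6452
  k = 2: (40 + 22)/62 = 62/62 = 1

Summary (fraction, with percent):

explained: PC1 0.6452 (64.52%), PC2 0.3548 (35.48%);  cumulative: 0.6452, 1


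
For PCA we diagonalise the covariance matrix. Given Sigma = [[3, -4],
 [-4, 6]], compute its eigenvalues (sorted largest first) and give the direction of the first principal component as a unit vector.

Step 1 — characteristic polynomial of 2×2 Sigma:
  det(Sigma - λI) = λ² - trace · λ + det = 0.
  trace = 3 + 6 = 9, det = 3·6 - (-4)² = 2.
Step 2 — discriminant:
  Δ = trace² - 4·det = 81 - 8 = 73.
Step 3 — eigenvalues:
  λ = (trace ± √Δ)/2 = (9 ± 8.544)/2,
  λ_1 = 8.772,  λ_2 = 0.228.

Step 4 — unit eigenvector for λ_1: solve (Sigma - λ_1 I)v = 0. First row:
  (3 - 8.772)·v_x + (-4)·v_y = 0, i.e. (-5.772)·v_x + (-4)·v_y = 0,
  so v ∝ (b, λ_1 - a) = (-4, 5.772); multiply by -1 so the first entry is positive: u = (4, -5.772).
  ||u|| = √((4)² + (-5.772)²) = √(49.316) ≈ 7.0225,
  v_1 = u/||u|| ≈ (0.5696, -0.8219) (||v_1|| = 1).

λ_1 = 8.772,  λ_2 = 0.228;  v_1 ≈ (0.5696, -0.8219)


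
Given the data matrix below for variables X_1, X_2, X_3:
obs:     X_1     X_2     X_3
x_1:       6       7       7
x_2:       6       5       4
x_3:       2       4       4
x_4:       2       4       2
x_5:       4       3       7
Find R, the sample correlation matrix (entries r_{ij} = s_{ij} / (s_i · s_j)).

Step 1 — column means:
  mean(X_1) = (6 + 6 + 2 + 2 + 4) / 5 = 20/5 = 4
  mean(X_2) = (7 + 5 + 4 + 4 + 3) / 5 = 23/5 = 4.6
  mean(X_3) = (7 + 4 + 4 + 2 + 7) / 5 = 24/5 = 4.8

Step 2 — sample variances and covariances s[i,j] = (1/(n-1)) · Σ_k (x_{k,i} - mean_i) · (x_{k,j} - mean_j), with n-1 = 4:
  s[X_1,X_1] = ((2)·(2) + (2)·(2) + (-2)·(-2) + (-2)·(-2) + (0)·(0)) / 4 = 16/4 = 4
  s[X_1,X_2] = ((2)·(2.4) + (2)·(0.4) + (-2)·(-0.6) + (-2)·(-0.6) + (0)·(-1.6)) / 4 = 8/4 = 2
  s[X_1,X_3] = ((2)·(2.2) + (2)·(-0.8) + (-2)·(-0.8) + (-2)·(-2.8) + (0)·(2.2)) / 4 = 10/4 = 2.5
  s[X_2,X_2] = ((2.4)·(2.4) + (0.4)·(0.4) + (-0.6)·(-0.6) + (-0.6)·(-0.6) + (-1.6)·(-1.6)) / 4 = 9.2/4 = 2.3
  s[X_2,X_3] = ((2.4)·(2.2) + (0.4)·(-0.8) + (-0.6)·(-0.8) + (-0.6)·(-2.8) + (-1.6)·(2.2)) / 4 = 3.6/4 = 0.9
  s[X_3,X_3] = ((2.2)·(2.2) + (-0.8)·(-0.8) + (-0.8)·(-0.8) + (-2.8)·(-2.8) + (2.2)·(2.2)) / 4 = 18.8/4 = 4.7
  Sample standard deviations s_i = √(s[i,i]):
  s(X_1) = √(4) = 2
  s(X_2) = √(2.3) = 1.5166
  s(X_3) = √(4.7) = 2.1679

Step 3 — r_{ij} = s_{ij} / (s_i · s_j):
  r[X_1,X_1] = 1 (diagonal).
  r[X_1,X_2] = 2 / (2 · 1.5166) = 2 / 3.0332 = 0.6594
  r[X_1,X_3] = 2.5 / (2 · 2.1679) = 2.5 / 4.3359 = 0.5766
  r[X_2,X_2] = 1 (diagonal).
  r[X_2,X_3] = 0.9 / (1.5166 · 2.1679) = 0.9 / 3.2879 = 0.2737
  r[X_3,X_3] = 1 (diagonal).

R is symmetric with unit diagonal. Assembling:

R = [[1, 0.6594, 0.5766],
 [0.6594, 1, 0.2737],
 [0.5766, 0.2737, 1]]


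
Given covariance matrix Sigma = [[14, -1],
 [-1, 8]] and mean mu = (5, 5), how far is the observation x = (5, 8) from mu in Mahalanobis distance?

Step 1 — centre the observation: (x - mu) = (0, 3).

Step 2 — invert Sigma. det(Sigma) = 14·8 - (-1)² = 111.
  Sigma^{-1} = (1/det) · [[d, -b], [-b, a]] = [[0.0721, 0.009],
 [0.009, 0.1261]].

Step 3 — form the quadratic (x - mu)^T · Sigma^{-1} · (x - mu):
  Sigma^{-1} · (x - mu) = (0.027, 0.3784).
  (x - mu)^T · [Sigma^{-1} · (x - mu)] = (0)·(0.027) + (3)·(0.3784) = 1.1351.

Step 4 — take square root: d = √(1.1351) ≈ 1.0654.

d(x, mu) = √(1.1351) ≈ 1.0654


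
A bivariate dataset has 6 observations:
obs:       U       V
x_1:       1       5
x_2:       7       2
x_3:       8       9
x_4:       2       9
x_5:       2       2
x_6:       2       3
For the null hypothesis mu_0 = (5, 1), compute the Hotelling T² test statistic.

Step 1 — sample mean vector:
  mean(U) = (1 + 7 + 8 + 2 + 2 + 2) / 6 = 22/6 = 3.6667
  mean(V) = (5 + 2 + 9 + 9 + 2 + 3) / 6 = 30/6 = 5
  x̄ = (3.6667, 5),  deviation x̄ - mu_0 = (3.6667, 5) - (5, 1) = (-1.3333, 4).

Step 2 — sample covariance matrix, S[i,j] = (1/(n-1)) · Σ_k (x_{k,i} - mean_i) · (x_{k,j} - mean_j), divisor n-1 = 5:
  S[U,U] = ((-2.6667)·(-2.6667) + (3.3333)·(3.3333) + (4.3333)·(4.3333) + (-1.6667)·(-1.6667) + (-1.6667)·(-1.6667) + (-1.6667)·(-1.6667)) / 5 = 45.3333/5 = 9.0667
  S[U,V] = ((-2.6667)·(0) + (3.3333)·(-3) + (4.3333)·(4) + (-1.6667)·(4) + (-1.6667)·(-3) + (-1.6667)·(-2)) / 5 = 9/5 = 1.8
  S[V,V] = ((0)·(0) + (-3)·(-3) + (4)·(4) + (4)·(4) + (-3)·(-3) + (-2)·(-2)) / 5 = 54/5 = 10.8
  S = [[9.0667, 1.8],
 [1.8, 10.8]].

Step 3 — invert S. det(S) = 9.0667·10.8 - (1.8)² = 94.68.
  S^{-1} = (1/det) · [[d, -b], [-b, a]] = [[0.1141, -0.019],
 [-0.019, 0.0958]].

Step 4 — quadratic form (x̄ - mu_0)^T · S^{-1} · (x̄ - mu_0):
  S^{-1} · (x̄ - mu_0) = (-0.2281, 0.4084),
  (x̄ - mu_0)^T · [...] = (-1.3333)·(-0.2281) + (4)·(0.4084) = 1.9378.

Step 5 — scale by n: T² = 6 · 1.9378 = 11.6265.

T² ≈ 11.6265


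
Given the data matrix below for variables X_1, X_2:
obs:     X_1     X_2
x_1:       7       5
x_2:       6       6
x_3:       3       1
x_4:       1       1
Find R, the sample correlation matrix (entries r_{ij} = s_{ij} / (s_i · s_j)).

Step 1 — column means:
  mean(X_1) = (7 + 6 + 3 + 1) / 4 = 17/4 = 4.25
  mean(X_2) = (5 + 6 + 1 + 1) / 4 = 13/4 = 3.25

Step 2 — sample variances and covariances s[i,j] = (1/(n-1)) · Σ_k (x_{k,i} - mean_i) · (x_{k,j} - mean_j), with n-1 = 3:
  s[X_1,X_1] = ((2.75)·(2.75) + (1.75)·(1.75) + (-1.25)·(-1.25) + (-3.25)·(-3.25)) / 3 = 22.75/3 = 7.5833
  s[X_1,X_2] = ((2.75)·(1.75) + (1.75)·(2.75) + (-1.25)·(-2.25) + (-3.25)·(-2.25)) / 3 = 19.75/3 = 6.5833
  s[X_2,X_2] = ((1.75)·(1.75) + (2.75)·(2.75) + (-2.25)·(-2.25) + (-2.25)·(-2.25)) / 3 = 20.75/3 = 6.9167
  Sample standard deviations s_i = √(s[i,i]):
  s(X_1) = √(7.5833) = 2.7538
  s(X_2) = √(6.9167) = 2.63

Step 3 — r_{ij} = s_{ij} / (s_i · s_j):
  r[X_1,X_1] = 1 (diagonal).
  r[X_1,X_2] = 6.5833 / (2.7538 · 2.63) = 6.5833 / 7.2423 = 0.909
  r[X_2,X_2] = 1 (diagonal).

R is symmetric with unit diagonal. Assembling:

R = [[1, 0.909],
 [0.909, 1]]


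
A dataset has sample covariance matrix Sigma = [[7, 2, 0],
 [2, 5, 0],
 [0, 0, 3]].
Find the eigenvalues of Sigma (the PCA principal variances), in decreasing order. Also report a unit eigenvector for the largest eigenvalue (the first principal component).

Step 1 — characteristic polynomial p(λ) = det(λI - Sigma) = λ³ - tr·λ² + c_1·λ - det, where tr = trace, c_1 = sum of the principal 2×2 minors, det = det(Sigma):
  tr = 7 + 5 + 3 = 15,
  c_1 = (7·5 - (2)²) + (7·3 - (0)²) + (5·3 - (0)²) = 31 + 21 + 15 = 67,
  det = 7·(5·3 - (0)²) - (2)·((2)·3 - (0)·(0)) + (0)·((2)·(0) - 5·(0)) = 7·(15) - (2)·(6) + (0)·(0) = 93.
  So p(λ) = λ³ - 15λ² + 67λ - 93.
Step 2 — look for an integer root (rational root theorem: any rational root is an integer divisor of 93). Testing λ = 3:
  p(3) = 27 - 135 + 201 - 93 = 0  ✓
  Dividing out (λ - 3): p(λ) = (λ - 3)(λ² - 12λ + 31).
Step 3 — remaining eigenvalues from the quadratic λ² - 12λ + 31 = 0:
  Δ = 12² - 4·31 = 144 - 124 = 20,  λ = (12 ± √20)/2 = (12 ± 4.4721)/2 ≈ 8.2361 or 3.7639.
  Sorted: λ_1 = 8.2361,  λ_2 = 3.7639,  λ_3 = 3  (check: sum = 15 = tr ✓).

Step 4 — unit eigenvector for λ_1 ≈ 8.2361: v spans the null space of (Sigma - λ_1 I), whose rows are
  r_1 = (-1.2361, 2, 0),  r_2 = (2, -3.2361, 0),  r_3 = (0, 0, -5.2361).
  v is orthogonal to every row, so take v ∝ r_1 × r_3 = ((2)·(-5.2361) - (0)·(0), (0)·(0) - (-1.2361)·(-5.2361), (-1.2361)·(0) - (2)·(0)) ≈ (-10.4721, -6.4721, 0).
  Rescale (multiply by -1 so the first nonzero entry is positive): u = (10.4721, 6.4721, 0).
  ||u|| = √((10.4721)² + (6.4721)² + (0)²) = √(151.5542) ≈ 12.3107,  v_1 = u/||u|| ≈ (0.8507, 0.5257, 0) (||v_1|| = 1).

λ_1 = 8.2361,  λ_2 = 3.7639,  λ_3 = 3;  v_1 ≈ (0.8507, 0.5257, 0)
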